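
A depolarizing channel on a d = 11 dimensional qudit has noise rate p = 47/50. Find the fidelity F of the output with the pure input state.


F = (1-p) + p/d
= (1 - 0.9400) + 0.9400/11
= 0.0600 + 0.0855
= 0.1455

0.1455


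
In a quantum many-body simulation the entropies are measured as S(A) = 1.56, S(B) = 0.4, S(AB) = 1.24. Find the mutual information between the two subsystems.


I(A:B) = S(A) + S(B) - S(AB)
= 1.56 + 0.4 - 1.24
= 0.7200

0.7200


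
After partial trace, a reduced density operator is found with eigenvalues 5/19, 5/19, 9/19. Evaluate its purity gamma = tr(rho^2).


tr(rho^2) = sum of eigenvalues squared
= (5/19)^2 + (5/19)^2 + (9/19)^2
= (25 + 25 + 81) / 361
= 131/361
= 0.3629

0.3629


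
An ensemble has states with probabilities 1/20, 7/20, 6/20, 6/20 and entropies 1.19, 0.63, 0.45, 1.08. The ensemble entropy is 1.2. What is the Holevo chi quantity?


chi = S(rho) - sum_i p_i * S(rho_i)
Weighted entropy = 1/20 * 1.19 + 7/20 * 0.63 + 6/20 * 0.45 + 6/20 * 1.08
= 0.7390
chi = 1.2 - 0.7390
= 0.4610

0.4610


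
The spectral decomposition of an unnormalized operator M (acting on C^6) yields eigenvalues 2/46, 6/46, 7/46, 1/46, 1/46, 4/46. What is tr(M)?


tr(M) = sum of eigenvalues
= 2/46 + 6/46 + 7/46 + 1/46 + 1/46 + 4/46
= 21/46
= 0.4565

0.4565


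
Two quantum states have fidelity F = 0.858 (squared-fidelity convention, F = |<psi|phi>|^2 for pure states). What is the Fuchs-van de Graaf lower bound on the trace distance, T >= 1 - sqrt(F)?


Fuchs-van de Graaf (squared-fidelity convention): 1 - sqrt(F) <= T <= sqrt(1 - F).
Lower bound: T >= 1 - sqrt(F)
sqrt(F) = sqrt(0.858) = 0.9263
T >= 1 - 0.9263
T >= 0.0737

0.0737


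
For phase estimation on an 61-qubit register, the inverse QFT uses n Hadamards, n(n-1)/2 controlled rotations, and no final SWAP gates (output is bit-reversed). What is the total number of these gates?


Hadamard gates: 61
Controlled rotations: n*(n-1)/2 = 61*60/2 = 1830
SWAP gates: 0 (omitted)
Total = 61 + 1830
= 1891

1891


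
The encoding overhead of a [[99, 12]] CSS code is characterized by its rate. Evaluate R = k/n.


Code rate R = k/n
= 12/99
= 0.1212

0.1212


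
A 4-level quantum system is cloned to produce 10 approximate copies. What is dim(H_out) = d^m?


Output space = H^(tensor 10) where dim(H) = 4
dim = 4^10
= 16 (after 2 factors)
= 64 (after 3 factors)
= 256 (after 4 factors)
= 1024 (after 5 factors)
= 4096 (after 6 factors)
= 16384 (after 7 factors)
= 65536 (after 8 factors)
= 262144 (after 9 factors)
= 1048576 (after 10 factors)
= 1048576

1048576


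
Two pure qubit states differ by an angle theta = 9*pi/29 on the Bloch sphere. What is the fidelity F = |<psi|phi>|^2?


For states separated by angle theta on Bloch sphere:
F = cos^2(theta/2)
theta = 9*pi/29 = 0.9750
theta/2 = 0.4875
cos(theta/2) = 0.8835
F = 0.7806

0.7806


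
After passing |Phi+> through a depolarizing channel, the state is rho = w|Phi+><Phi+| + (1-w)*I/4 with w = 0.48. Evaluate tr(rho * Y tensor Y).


|Phi+> = (|00> + |11>)/sqrt(2)
For the pure Bell state, <Y_A Y_B> = -1 (Bell-state Pauli correlator).
The maximally-mixed part I/4 has tr(I/4 * P tensor P) = 0 for any traceless Pauli P.
So <Y_A Y_B>_rho = w * (-1) + (1 - w) * 0
= 0.48 * (-1)
= -0.4800

-0.4800


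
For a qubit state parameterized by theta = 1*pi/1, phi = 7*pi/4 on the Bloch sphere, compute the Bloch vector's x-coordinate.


theta = 3.1416, phi = 5.4978
r_x = sin(theta)*cos(phi) = 0.0000 * 0.7071
r_x = 0.0000

0.0000


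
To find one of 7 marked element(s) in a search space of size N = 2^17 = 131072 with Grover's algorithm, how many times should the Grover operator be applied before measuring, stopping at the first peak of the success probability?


After j Grover iterations the success probability is P(j) = sin^2((2j+1)*theta), where sin(theta) = sqrt(k/N).
N = 2^17 = 131072, k = 7
sin(theta) = sqrt(k/N) = 0.007307924584
theta = arcsin(sqrt(k/N)) = 0.007307989633 rad
P(j) reaches its first maximum when (2j+1)*theta is as close as possible to pi/2, i.e. j = round(pi/(4*theta) - 1/2).
pi/(4*theta) - 1/2 = 106.9712
(For comparison, the common estimate pi/4 * sqrt(N/k) = 107.4721; the exact maximiser is used here.)
Optimal iterations = 107

107


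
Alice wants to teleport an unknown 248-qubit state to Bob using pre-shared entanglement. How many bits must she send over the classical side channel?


Quantum teleportation requires 2 classical bits per qubit teleported.
248 qubit(s) -> 2 * 248 = 496 classical bits

496


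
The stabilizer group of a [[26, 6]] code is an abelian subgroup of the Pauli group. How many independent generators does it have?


For an [[n,k]] stabilizer code:
Number of stabilizer generators = n - k
= 26 - 6
= 20

20


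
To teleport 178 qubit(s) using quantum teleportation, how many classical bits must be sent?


Quantum teleportation requires 2 classical bits per qubit teleported.
178 qubit(s) -> 2 * 178 = 356 classical bits

356


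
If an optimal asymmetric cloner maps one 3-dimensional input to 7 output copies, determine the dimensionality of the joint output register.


Output space = H^(tensor 7) where dim(H) = 3
dim = 3^7
= 9 (after 2 factors)
= 27 (after 3 factors)
= 81 (after 4 factors)
= 243 (after 5 factors)
= 729 (after 6 factors)
= 2187 (after 7 factors)
= 2187

2187


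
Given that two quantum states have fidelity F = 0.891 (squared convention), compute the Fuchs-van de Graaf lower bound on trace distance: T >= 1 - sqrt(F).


Fuchs-van de Graaf (squared-fidelity convention): 1 - sqrt(F) <= T <= sqrt(1 - F).
Lower bound: T >= 1 - sqrt(F)
sqrt(F) = sqrt(0.891) = 0.9439
T >= 1 - 0.9439
T >= 0.0561

0.0561


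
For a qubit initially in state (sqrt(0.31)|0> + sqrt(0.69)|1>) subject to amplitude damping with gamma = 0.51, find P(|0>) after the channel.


For amplitude damping with parameter gamma on state sqrt(a)|0> + sqrt(b)|1>:
alpha^2 = 0.31, beta^2 = 0.69
P(|0>) = alpha^2 + gamma * beta^2
= 0.31 + 0.51 * 0.69
= 0.31 + 0.3519
= 0.6619

0.6619


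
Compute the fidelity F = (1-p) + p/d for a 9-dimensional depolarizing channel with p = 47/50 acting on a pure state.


F = (1-p) + p/d
= (1 - 0.9400) + 0.9400/9
= 0.0600 + 0.1044
= 0.1644

0.1644


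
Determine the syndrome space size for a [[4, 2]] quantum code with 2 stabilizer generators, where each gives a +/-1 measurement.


Each stabilizer generator gives a binary (+1 or -1) measurement outcome.
With 2 independent generators:
Total syndromes = 2^2
= 4

4


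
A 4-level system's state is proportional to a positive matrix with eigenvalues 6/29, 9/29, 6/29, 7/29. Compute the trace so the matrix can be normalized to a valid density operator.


tr(M) = sum of eigenvalues
= 6/29 + 9/29 + 6/29 + 7/29
= 28/29
= 0.9655

0.9655


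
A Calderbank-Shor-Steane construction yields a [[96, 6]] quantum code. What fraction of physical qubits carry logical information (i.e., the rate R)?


Code rate R = k/n
= 6/96
= 0.0625

0.0625


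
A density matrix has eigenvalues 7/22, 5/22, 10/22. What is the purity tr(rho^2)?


tr(rho^2) = sum of eigenvalues squared
= (7/22)^2 + (5/22)^2 + (10/22)^2
= (49 + 25 + 100) / 484
= 174/484
= 0.3595

0.3595


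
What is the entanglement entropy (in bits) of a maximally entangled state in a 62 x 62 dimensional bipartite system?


For a maximally entangled state in d x d:
S = log2(d) = log2(62)
= 5.9542

5.9542


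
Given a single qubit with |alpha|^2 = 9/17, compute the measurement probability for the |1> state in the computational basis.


|alpha|^2 = 9/17 = 0.5294
|beta|^2 = 1 - 9/17 = 8/17 = 0.4706
P(|1>) = |beta|^2 = 0.4706

0.4706


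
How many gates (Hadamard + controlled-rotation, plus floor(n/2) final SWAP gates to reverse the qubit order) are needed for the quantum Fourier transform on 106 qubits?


Hadamard gates: 106
Controlled rotations: n*(n-1)/2 = 106*105/2 = 5565
SWAP gates: floor(n/2) = floor(106/2) = 53
Total = 106 + 5565 + 53
= 5724

5724


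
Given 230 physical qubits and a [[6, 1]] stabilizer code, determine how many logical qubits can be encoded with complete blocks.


Each code block uses 6 physical qubits for 1 logical qubit(s).
Number of complete blocks = floor(230 / 6) = 38
Logical qubits = 38 * 1
= 38

38


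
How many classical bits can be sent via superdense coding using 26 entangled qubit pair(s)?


Superdense coding allows 2 classical bits per shared entangled pair.
26 pair(s) -> 2 * 26 = 52 classical bits

52


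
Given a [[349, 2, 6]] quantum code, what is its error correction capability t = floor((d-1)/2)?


Code parameters: [[349, 2, 6]], distance d = 6.
Number of correctable errors = floor((d-1)/2)
= floor((6 - 1)/2)
= floor(5/2)
= 2

2


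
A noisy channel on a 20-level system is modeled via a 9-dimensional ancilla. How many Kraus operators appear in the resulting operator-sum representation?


Tracing out the environment in an orthonormal basis {|i>_E} gives Kraus operators K_i = <i|_E U |0>_E.
Number of Kraus operators = dim(H_env) = d_env
= 9

9


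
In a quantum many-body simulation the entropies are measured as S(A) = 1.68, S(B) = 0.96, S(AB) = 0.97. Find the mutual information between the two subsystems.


I(A:B) = S(A) + S(B) - S(AB)
= 1.68 + 0.96 - 0.97
= 1.6700

1.6700


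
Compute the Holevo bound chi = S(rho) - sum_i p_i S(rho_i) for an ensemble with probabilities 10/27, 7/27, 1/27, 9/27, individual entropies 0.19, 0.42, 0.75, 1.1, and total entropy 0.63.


chi = S(rho) - sum_i p_i * S(rho_i)
Weighted entropy = 10/27 * 0.19 + 7/27 * 0.42 + 1/27 * 0.75 + 9/27 * 1.1
= 0.5737
chi = 0.63 - 0.5737
= 0.0563

0.0563


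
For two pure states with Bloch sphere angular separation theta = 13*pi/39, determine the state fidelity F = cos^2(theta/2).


For states separated by angle theta on Bloch sphere:
F = cos^2(theta/2)
theta = 13*pi/39 = 1.0472
theta/2 = 0.5236
cos(theta/2) = 0.8660
F = 0.7500

0.7500


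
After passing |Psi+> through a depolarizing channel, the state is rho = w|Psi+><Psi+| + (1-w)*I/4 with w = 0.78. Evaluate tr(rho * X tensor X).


|Psi+> = (|01> + |10>)/sqrt(2)
For the pure Bell state, <X_A X_B> = +1 (Bell-state Pauli correlator).
The maximally-mixed part I/4 has tr(I/4 * P tensor P) = 0 for any traceless Pauli P.
So <X_A X_B>_rho = w * (+1) + (1 - w) * 0
= 0.78 * (+1)
= 0.7800

0.7800


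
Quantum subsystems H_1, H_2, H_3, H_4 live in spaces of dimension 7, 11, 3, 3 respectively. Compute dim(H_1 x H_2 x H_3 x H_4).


dim(H_1 x H_2 x H_3 x H_4) = 7 * 11 * 3 * 3
= 77 * 3 * 3
= 231 * 3
= 693

693


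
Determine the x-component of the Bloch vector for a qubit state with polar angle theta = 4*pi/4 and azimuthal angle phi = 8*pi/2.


theta = 3.1416, phi = 12.5664
r_x = sin(theta)*cos(phi) = 0.0000 * 1.0000
r_x = 0.0000

0.0000


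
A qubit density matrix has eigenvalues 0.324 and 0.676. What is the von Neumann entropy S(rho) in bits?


S = -p*log2(p) - (1-p)*log2(1-p)
p = 0.3240, 1-p = 0.6760
= -0.3240 * log2(0.3240) - 0.6760 * log2(0.6760)
= -(-0.5268) - (-0.3819)
= 0.9087

0.9087


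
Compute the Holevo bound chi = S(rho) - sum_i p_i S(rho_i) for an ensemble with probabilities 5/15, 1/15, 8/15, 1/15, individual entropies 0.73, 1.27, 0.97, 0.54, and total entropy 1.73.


chi = S(rho) - sum_i p_i * S(rho_i)
Weighted entropy = 5/15 * 0.73 + 1/15 * 1.27 + 8/15 * 0.97 + 1/15 * 0.54
= 0.8813
chi = 1.73 - 0.8813
= 0.8487

0.8487


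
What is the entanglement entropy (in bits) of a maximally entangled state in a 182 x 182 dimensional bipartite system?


For a maximally entangled state in d x d:
S = log2(d) = log2(182)
= 7.5078

7.5078


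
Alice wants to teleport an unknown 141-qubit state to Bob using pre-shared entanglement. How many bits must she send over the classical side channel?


Quantum teleportation requires 2 classical bits per qubit teleported.
141 qubit(s) -> 2 * 141 = 282 classical bits

282


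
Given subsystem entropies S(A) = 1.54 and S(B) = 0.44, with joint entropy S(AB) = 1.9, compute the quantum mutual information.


I(A:B) = S(A) + S(B) - S(AB)
= 1.54 + 0.44 - 1.9
= 0.0800

0.0800


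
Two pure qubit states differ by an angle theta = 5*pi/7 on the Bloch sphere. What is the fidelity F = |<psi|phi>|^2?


For states separated by angle theta on Bloch sphere:
F = cos^2(theta/2)
theta = 5*pi/7 = 2.2440
theta/2 = 1.1220
cos(theta/2) = 0.4339
F = 0.1883

0.1883


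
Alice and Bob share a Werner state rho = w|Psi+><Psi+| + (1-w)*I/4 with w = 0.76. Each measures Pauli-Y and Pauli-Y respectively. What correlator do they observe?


|Psi+> = (|01> + |10>)/sqrt(2)
For the pure Bell state, <Y_A Y_B> = +1 (Bell-state Pauli correlator).
The maximally-mixed part I/4 has tr(I/4 * P tensor P) = 0 for any traceless Pauli P.
So <Y_A Y_B>_rho = w * (+1) + (1 - w) * 0
= 0.76 * (+1)
= 0.7600

0.7600


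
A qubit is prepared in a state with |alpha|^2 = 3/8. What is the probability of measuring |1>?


|alpha|^2 = 3/8 = 0.3750
|beta|^2 = 1 - 3/8 = 5/8 = 0.6250
P(|1>) = |beta|^2 = 0.6250

0.6250


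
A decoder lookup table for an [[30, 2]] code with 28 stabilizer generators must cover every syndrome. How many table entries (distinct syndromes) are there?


Each stabilizer generator gives a binary (+1 or -1) measurement outcome.
With 28 independent generators:
Total syndromes = 2^28
= 268435456

268435456


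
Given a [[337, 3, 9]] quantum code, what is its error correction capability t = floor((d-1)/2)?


Code parameters: [[337, 3, 9]], distance d = 9.
Number of correctable errors = floor((d-1)/2)
= floor((9 - 1)/2)
= floor(8/2)
= 4

4


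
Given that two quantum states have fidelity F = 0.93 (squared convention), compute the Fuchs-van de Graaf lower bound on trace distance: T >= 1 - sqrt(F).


Fuchs-van de Graaf (squared-fidelity convention): 1 - sqrt(F) <= T <= sqrt(1 - F).
Lower bound: T >= 1 - sqrt(F)
sqrt(F) = sqrt(0.93) = 0.9644
T >= 1 - 0.9644
T >= 0.0356

0.0356


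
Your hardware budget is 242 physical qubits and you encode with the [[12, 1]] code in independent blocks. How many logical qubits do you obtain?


Each code block uses 12 physical qubits for 1 logical qubit(s).
Number of complete blocks = floor(242 / 12) = 20
Logical qubits = 20 * 1
= 20

20


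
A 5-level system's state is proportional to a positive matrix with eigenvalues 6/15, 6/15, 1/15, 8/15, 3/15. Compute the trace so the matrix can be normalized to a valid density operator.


tr(M) = sum of eigenvalues
= 6/15 + 6/15 + 1/15 + 8/15 + 3/15
= 24/15
= 1.6000

1.6000


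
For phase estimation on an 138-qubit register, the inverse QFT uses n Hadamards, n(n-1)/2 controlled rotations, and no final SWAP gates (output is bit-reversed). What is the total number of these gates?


Hadamard gates: 138
Controlled rotations: n*(n-1)/2 = 138*137/2 = 9453
SWAP gates: 0 (omitted)
Total = 138 + 9453
= 9591

9591


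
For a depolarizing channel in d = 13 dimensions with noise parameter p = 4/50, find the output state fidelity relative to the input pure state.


F = (1-p) + p/d
= (1 - 0.0800) + 0.0800/13
= 0.9200 + 0.0062
= 0.9262

0.9262


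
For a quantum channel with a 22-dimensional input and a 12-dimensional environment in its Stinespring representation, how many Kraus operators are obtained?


Tracing out the environment in an orthonormal basis {|i>_E} gives Kraus operators K_i = <i|_E U |0>_E.
Number of Kraus operators = dim(H_env) = d_env
= 12

12


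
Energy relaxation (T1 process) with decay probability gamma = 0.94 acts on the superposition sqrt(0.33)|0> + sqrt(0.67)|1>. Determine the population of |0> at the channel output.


For amplitude damping with parameter gamma on state sqrt(a)|0> + sqrt(b)|1>:
alpha^2 = 0.33, beta^2 = 0.67
P(|0>) = alpha^2 + gamma * beta^2
= 0.33 + 0.94 * 0.67
= 0.33 + 0.6298
= 0.9598

0.9598


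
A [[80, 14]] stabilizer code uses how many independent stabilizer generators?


For an [[n,k]] stabilizer code:
Number of stabilizer generators = n - k
= 80 - 14
= 66

66


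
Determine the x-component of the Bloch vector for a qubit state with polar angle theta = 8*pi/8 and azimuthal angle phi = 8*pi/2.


theta = 3.1416, phi = 12.5664
r_x = sin(theta)*cos(phi) = 0.0000 * 1.0000
r_x = 0.0000

0.0000


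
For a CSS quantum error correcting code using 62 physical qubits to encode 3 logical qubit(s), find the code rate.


Code rate R = k/n
= 3/62
= 0.0484

0.0484


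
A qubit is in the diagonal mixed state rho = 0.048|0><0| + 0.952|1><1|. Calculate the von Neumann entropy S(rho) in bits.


S = -p*log2(p) - (1-p)*log2(1-p)
p = 0.0480, 1-p = 0.9520
= -0.0480 * log2(0.0480) - 0.9520 * log2(0.9520)
= -(-0.2103) - (-0.0676)
= 0.2778

0.2778


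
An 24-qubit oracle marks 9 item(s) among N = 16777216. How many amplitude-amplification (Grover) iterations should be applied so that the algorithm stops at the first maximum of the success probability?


After j Grover iterations the success probability is P(j) = sin^2((2j+1)*theta), where sin(theta) = sqrt(k/N).
N = 2^24 = 16777216, k = 9
sin(theta) = sqrt(k/N) = 0.000732421875
theta = arcsin(sqrt(k/N)) = 0.0007324219405 rad
P(j) reaches its first maximum when (2j+1)*theta is as close as possible to pi/2, i.e. j = round(pi/(4*theta) - 1/2).
pi/(4*theta) - 1/2 = 1071.8302
(For comparison, the common estimate pi/4 * sqrt(N/k) = 1072.3303; the exact maximiser is used here.)
Optimal iterations = 1072

1072


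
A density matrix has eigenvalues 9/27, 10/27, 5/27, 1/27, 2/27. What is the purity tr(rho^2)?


tr(rho^2) = sum of eigenvalues squared
= (9/27)^2 + (10/27)^2 + (5/27)^2 + (1/27)^2 + (2/27)^2
= (81 + 100 + 25 + 1 + 4) / 729
= 211/729
= 0.2894

0.2894


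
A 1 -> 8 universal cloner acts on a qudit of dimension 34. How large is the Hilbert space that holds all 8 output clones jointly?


Output space = H^(tensor 8) where dim(H) = 34
dim = 34^8
= 1156 (after 2 factors)
= 39304 (after 3 factors)
= 1336336 (after 4 factors)
= 45435424 (after 5 factors)
= 1544804416 (after 6 factors)
= 52523350144 (after 7 factors)
= 1785793904896 (after 8 factors)
= 1785793904896

1785793904896


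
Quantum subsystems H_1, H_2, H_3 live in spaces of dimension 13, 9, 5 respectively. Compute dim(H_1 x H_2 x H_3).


dim(H_1 x H_2 x H_3) = 13 * 9 * 5
= 117 * 5
= 585

585


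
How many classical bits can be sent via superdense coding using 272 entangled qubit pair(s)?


Superdense coding allows 2 classical bits per shared entangled pair.
272 pair(s) -> 2 * 272 = 544 classical bits

544


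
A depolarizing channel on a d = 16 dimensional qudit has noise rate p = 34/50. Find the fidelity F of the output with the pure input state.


F = (1-p) + p/d
= (1 - 0.6800) + 0.6800/16
= 0.3200 + 0.0425
= 0.3625

0.3625


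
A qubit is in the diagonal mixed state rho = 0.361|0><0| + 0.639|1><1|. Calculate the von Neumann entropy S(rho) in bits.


S = -p*log2(p) - (1-p)*log2(1-p)
p = 0.3610, 1-p = 0.6390
= -0.3610 * log2(0.3610) - 0.6390 * log2(0.6390)
= -(-0.5306) - (-0.4129)
= 0.9435

0.9435


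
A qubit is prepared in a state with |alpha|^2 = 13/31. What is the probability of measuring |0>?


|alpha|^2 = 13/31 = 0.4194
|beta|^2 = 1 - 13/31 = 18/31 = 0.5806
P(|0>) = |alpha|^2 = 0.4194

0.4194


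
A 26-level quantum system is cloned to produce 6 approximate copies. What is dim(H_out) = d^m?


Output space = H^(tensor 6) where dim(H) = 26
dim = 26^6
= 676 (after 2 factors)
= 17576 (after 3 factors)
= 456976 (after 4 factors)
= 11881376 (after 5 factors)
= 308915776 (after 6 factors)
= 308915776

308915776


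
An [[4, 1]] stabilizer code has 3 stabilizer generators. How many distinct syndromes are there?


Each stabilizer generator gives a binary (+1 or -1) measurement outcome.
With 3 independent generators:
Total syndromes = 2^3
= 8

8


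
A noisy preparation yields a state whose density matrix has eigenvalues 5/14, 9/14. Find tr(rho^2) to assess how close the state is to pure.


tr(rho^2) = sum of eigenvalues squared
= (5/14)^2 + (9/14)^2
= (25 + 81) / 196
= 106/196
= 0.5408

0.5408


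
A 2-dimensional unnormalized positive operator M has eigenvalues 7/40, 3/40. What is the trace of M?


tr(M) = sum of eigenvalues
= 7/40 + 3/40
= 10/40
= 0.2500

0.2500


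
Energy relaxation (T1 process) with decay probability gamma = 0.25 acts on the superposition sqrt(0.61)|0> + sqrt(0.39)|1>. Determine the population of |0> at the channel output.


For amplitude damping with parameter gamma on state sqrt(a)|0> + sqrt(b)|1>:
alpha^2 = 0.61, beta^2 = 0.39
P(|0>) = alpha^2 + gamma * beta^2
= 0.61 + 0.25 * 0.39
= 0.61 + 0.0975
= 0.7075

0.7075


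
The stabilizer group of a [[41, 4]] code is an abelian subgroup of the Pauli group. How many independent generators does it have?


For an [[n,k]] stabilizer code:
Number of stabilizer generators = n - k
= 41 - 4
= 37

37


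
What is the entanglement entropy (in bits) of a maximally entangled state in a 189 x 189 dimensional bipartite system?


For a maximally entangled state in d x d:
S = log2(d) = log2(189)
= 7.5622

7.5622


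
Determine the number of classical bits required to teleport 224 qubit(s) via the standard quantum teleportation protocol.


Quantum teleportation requires 2 classical bits per qubit teleported.
224 qubit(s) -> 2 * 224 = 448 classical bits

448


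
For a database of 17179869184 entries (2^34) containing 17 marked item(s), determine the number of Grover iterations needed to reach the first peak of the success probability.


After j Grover iterations the success probability is P(j) = sin^2((2j+1)*theta), where sin(theta) = sqrt(k/N).
N = 2^34 = 17179869184, k = 17
sin(theta) = sqrt(k/N) = 3.145679951e-05
theta = arcsin(sqrt(k/N)) = 3.145679952e-05 rad
P(j) reaches its first maximum when (2j+1)*theta is as close as possible to pi/2, i.e. j = round(pi/(4*theta) - 1/2).
pi/(4*theta) - 1/2 = 24967.0166
(For comparison, the common estimate pi/4 * sqrt(N/k) = 24967.5166; the exact maximiser is used here.)
Optimal iterations = 24967

24967


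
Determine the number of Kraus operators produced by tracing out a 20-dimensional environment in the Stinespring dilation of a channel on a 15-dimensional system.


Tracing out the environment in an orthonormal basis {|i>_E} gives Kraus operators K_i = <i|_E U |0>_E.
Number of Kraus operators = dim(H_env) = d_env
= 20

20


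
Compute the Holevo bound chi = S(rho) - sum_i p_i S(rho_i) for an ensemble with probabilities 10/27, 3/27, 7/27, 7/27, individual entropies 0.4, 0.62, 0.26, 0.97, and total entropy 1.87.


chi = S(rho) - sum_i p_i * S(rho_i)
Weighted entropy = 10/27 * 0.4 + 3/27 * 0.62 + 7/27 * 0.26 + 7/27 * 0.97
= 0.5359
chi = 1.87 - 0.5359
= 1.3341

1.3341


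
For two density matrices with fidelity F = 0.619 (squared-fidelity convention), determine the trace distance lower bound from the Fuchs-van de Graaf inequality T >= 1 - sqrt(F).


Fuchs-van de Graaf (squared-fidelity convention): 1 - sqrt(F) <= T <= sqrt(1 - F).
Lower bound: T >= 1 - sqrt(F)
sqrt(F) = sqrt(0.619) = 0.7868
T >= 1 - 0.7868
T >= 0.2132

0.2132


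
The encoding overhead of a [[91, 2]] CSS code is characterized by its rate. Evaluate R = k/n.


Code rate R = k/n
= 2/91
= 0.0220

0.0220


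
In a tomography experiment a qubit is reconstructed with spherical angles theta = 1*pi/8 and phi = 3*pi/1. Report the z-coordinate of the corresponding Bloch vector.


theta = 0.3927, phi = 9.4248
r_z = cos(theta) = 0.9239

0.9239


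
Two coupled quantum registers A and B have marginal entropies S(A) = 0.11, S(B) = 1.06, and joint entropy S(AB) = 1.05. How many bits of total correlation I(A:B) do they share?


I(A:B) = S(A) + S(B) - S(AB)
= 0.11 + 1.06 - 1.05
= 0.1200

0.1200


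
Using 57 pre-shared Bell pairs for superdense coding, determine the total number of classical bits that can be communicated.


Superdense coding allows 2 classical bits per shared entangled pair.
57 pair(s) -> 2 * 57 = 114 classical bits

114


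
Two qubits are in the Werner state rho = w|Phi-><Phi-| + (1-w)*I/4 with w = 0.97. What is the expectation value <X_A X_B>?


|Phi-> = (|00> - |11>)/sqrt(2)
For the pure Bell state, <X_A X_B> = -1 (Bell-state Pauli correlator).
The maximally-mixed part I/4 has tr(I/4 * P tensor P) = 0 for any traceless Pauli P.
So <X_A X_B>_rho = w * (-1) + (1 - w) * 0
= 0.97 * (-1)
= -0.9700

-0.9700


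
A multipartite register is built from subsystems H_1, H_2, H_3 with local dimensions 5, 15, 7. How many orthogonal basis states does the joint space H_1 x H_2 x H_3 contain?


dim(H_1 x H_2 x H_3) = 5 * 15 * 7
= 75 * 7
= 525

525


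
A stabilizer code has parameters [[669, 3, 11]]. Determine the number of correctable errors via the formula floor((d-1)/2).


Code parameters: [[669, 3, 11]], distance d = 11.
Number of correctable errors = floor((d-1)/2)
= floor((11 - 1)/2)
= floor(10/2)
= 5

5


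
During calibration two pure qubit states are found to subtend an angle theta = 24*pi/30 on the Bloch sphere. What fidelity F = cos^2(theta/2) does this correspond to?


For states separated by angle theta on Bloch sphere:
F = cos^2(theta/2)
theta = 24*pi/30 = 2.5133
theta/2 = 1.2566
cos(theta/2) = 0.3090
F = 0.0955

0.0955


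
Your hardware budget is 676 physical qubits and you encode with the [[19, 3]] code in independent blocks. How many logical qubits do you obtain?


Each code block uses 19 physical qubits for 3 logical qubit(s).
Number of complete blocks = floor(676 / 19) = 35
Logical qubits = 35 * 3
= 105

105


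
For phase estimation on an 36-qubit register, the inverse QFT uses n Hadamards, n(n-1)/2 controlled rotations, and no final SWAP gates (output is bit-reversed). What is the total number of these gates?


Hadamard gates: 36
Controlled rotations: n*(n-1)/2 = 36*35/2 = 630
SWAP gates: 0 (omitted)
Total = 36 + 630
= 666

666


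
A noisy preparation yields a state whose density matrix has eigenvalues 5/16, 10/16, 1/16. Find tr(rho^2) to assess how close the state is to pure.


tr(rho^2) = sum of eigenvalues squared
= (5/16)^2 + (10/16)^2 + (1/16)^2
= (25 + 100 + 1) / 256
= 126/256
= 0.4922

0.4922


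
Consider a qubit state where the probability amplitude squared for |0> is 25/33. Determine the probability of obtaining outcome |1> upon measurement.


|alpha|^2 = 25/33 = 0.7576
|beta|^2 = 1 - 25/33 = 8/33 = 0.2424
P(|1>) = |beta|^2 = 0.2424

0.2424


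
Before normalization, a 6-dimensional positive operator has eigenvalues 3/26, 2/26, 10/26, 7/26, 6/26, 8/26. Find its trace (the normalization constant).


tr(M) = sum of eigenvalues
= 3/26 + 2/26 + 10/26 + 7/26 + 6/26 + 8/26
= 36/26
= 1.3846

1.3846


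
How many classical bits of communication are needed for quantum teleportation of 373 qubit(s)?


Quantum teleportation requires 2 classical bits per qubit teleported.
373 qubit(s) -> 2 * 373 = 746 classical bits

746


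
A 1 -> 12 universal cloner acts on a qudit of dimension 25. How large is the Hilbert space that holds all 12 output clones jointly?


Output space = H^(tensor 12) where dim(H) = 25
dim = 25^12
= 625 (after 2 factors)
= 15625 (after 3 factors)
= 390625 (after 4 factors)
= 9765625 (after 5 factors)
= 244140625 (after 6 factors)
= 6103515625 (after 7 factors)
= 152587890625 (after 8 factors)
= 3814697265625 (after 9 factors)
= 95367431640625 (after 10 factors)
= 2384185791015625 (after 11 factors)
= 59604644775390625 (after 12 factors)
= 59604644775390625

59604644775390625


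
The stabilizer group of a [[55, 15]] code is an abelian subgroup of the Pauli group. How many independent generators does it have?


For an [[n,k]] stabilizer code:
Number of stabilizer generators = n - k
= 55 - 15
= 40

40


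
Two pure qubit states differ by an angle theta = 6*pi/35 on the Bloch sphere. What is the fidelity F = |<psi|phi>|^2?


For states separated by angle theta on Bloch sphere:
F = cos^2(theta/2)
theta = 6*pi/35 = 0.5386
theta/2 = 0.2693
cos(theta/2) = 0.9640
F = 0.9292

0.9292


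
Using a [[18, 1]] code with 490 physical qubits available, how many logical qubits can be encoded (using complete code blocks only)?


Each code block uses 18 physical qubits for 1 logical qubit(s).
Number of complete blocks = floor(490 / 18) = 27
Logical qubits = 27 * 1
= 27

27


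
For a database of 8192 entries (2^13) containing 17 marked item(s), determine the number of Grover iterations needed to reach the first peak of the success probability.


After j Grover iterations the success probability is P(j) = sin^2((2j+1)*theta), where sin(theta) = sqrt(k/N).
N = 2^13 = 8192, k = 17
sin(theta) = sqrt(k/N) = 0.04555431168
theta = arcsin(sqrt(k/N)) = 0.04557008209 rad
P(j) reaches its first maximum when (2j+1)*theta is as close as possible to pi/2, i.e. j = round(pi/(4*theta) - 1/2).
pi/(4*theta) - 1/2 = 16.7350
(For comparison, the common estimate pi/4 * sqrt(N/k) = 17.2409; the exact maximiser is used here.)
Optimal iterations = 17

17


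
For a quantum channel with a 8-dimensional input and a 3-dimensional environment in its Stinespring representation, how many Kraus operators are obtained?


Tracing out the environment in an orthonormal basis {|i>_E} gives Kraus operators K_i = <i|_E U |0>_E.
Number of Kraus operators = dim(H_env) = d_env
= 3

3


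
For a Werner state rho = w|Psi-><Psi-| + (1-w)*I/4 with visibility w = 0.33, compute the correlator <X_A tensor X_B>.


|Psi-> = (|01> - |10>)/sqrt(2)
For the pure Bell state, <X_A X_B> = -1 (Bell-state Pauli correlator).
The maximally-mixed part I/4 has tr(I/4 * P tensor P) = 0 for any traceless Pauli P.
So <X_A X_B>_rho = w * (-1) + (1 - w) * 0
= 0.33 * (-1)
= -0.3300

-0.3300


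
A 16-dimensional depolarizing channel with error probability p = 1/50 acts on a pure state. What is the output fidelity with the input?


F = (1-p) + p/d
= (1 - 0.0200) + 0.0200/16
= 0.9800 + 0.0013
= 0.9812

0.9812


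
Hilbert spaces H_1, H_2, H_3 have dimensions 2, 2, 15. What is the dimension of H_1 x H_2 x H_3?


dim(H_1 x H_2 x H_3) = 2 * 2 * 15
= 4 * 15
= 60

60


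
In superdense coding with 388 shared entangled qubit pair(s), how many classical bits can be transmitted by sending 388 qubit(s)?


Superdense coding allows 2 classical bits per shared entangled pair.
388 pair(s) -> 2 * 388 = 776 classical bits

776


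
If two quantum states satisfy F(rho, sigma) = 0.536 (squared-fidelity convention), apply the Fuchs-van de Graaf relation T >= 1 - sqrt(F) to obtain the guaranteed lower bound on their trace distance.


Fuchs-van de Graaf (squared-fidelity convention): 1 - sqrt(F) <= T <= sqrt(1 - F).
Lower bound: T >= 1 - sqrt(F)
sqrt(F) = sqrt(0.536) = 0.7321
T >= 1 - 0.7321
T >= 0.2679

0.2679


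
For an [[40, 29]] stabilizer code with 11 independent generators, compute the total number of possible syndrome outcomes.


Each stabilizer generator gives a binary (+1 or -1) measurement outcome.
With 11 independent generators:
Total syndromes = 2^11
= 2048

2048


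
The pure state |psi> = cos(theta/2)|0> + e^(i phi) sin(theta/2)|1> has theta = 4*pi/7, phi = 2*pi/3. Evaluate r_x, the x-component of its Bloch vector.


theta = 1.7952, phi = 2.0944
r_x = sin(theta)*cos(phi) = 0.9749 * -0.5000
r_x = -0.4875

-0.4875


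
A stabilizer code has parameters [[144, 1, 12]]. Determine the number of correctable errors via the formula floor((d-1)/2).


Code parameters: [[144, 1, 12]], distance d = 12.
Number of correctable errors = floor((d-1)/2)
= floor((12 - 1)/2)
= floor(11/2)
= 5

5


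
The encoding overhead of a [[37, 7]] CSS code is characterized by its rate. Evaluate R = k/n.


Code rate R = k/n
= 7/37
= 0.1892

0.1892


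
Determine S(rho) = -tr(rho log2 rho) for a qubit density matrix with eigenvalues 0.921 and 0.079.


S = -p*log2(p) - (1-p)*log2(1-p)
p = 0.9210, 1-p = 0.0790
= -0.9210 * log2(0.9210) - 0.0790 * log2(0.0790)
= -(-0.1093) - (-0.2893)
= 0.3986

0.3986


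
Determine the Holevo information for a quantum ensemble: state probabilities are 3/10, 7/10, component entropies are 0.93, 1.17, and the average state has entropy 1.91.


chi = S(rho) - sum_i p_i * S(rho_i)
Weighted entropy = 3/10 * 0.93 + 7/10 * 1.17
= 1.0980
chi = 1.91 - 1.0980
= 0.8120

0.8120


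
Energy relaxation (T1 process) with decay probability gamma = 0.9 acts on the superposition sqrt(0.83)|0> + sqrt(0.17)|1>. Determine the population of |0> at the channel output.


For amplitude damping with parameter gamma on state sqrt(a)|0> + sqrt(b)|1>:
alpha^2 = 0.83, beta^2 = 0.17
P(|0>) = alpha^2 + gamma * beta^2
= 0.83 + 0.9 * 0.17
= 0.83 + 0.1530
= 0.9830

0.9830


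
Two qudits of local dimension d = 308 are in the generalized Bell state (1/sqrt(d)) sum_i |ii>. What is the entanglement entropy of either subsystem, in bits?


For a maximally entangled state in d x d:
S = log2(d) = log2(308)
= 8.2668

8.2668


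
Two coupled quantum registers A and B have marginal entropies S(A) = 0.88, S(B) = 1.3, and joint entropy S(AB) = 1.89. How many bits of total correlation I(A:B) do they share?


I(A:B) = S(A) + S(B) - S(AB)
= 0.88 + 1.3 - 1.89
= 0.2900

0.2900


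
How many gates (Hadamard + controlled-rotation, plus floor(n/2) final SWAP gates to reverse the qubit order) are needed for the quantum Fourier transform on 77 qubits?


Hadamard gates: 77
Controlled rotations: n*(n-1)/2 = 77*76/2 = 2926
SWAP gates: floor(n/2) = floor(77/2) = 38
Total = 77 + 2926 + 38
= 3041

3041


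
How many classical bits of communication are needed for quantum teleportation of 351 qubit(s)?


Quantum teleportation requires 2 classical bits per qubit teleported.
351 qubit(s) -> 2 * 351 = 702 classical bits

702


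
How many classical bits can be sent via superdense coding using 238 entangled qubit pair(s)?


Superdense coding allows 2 classical bits per shared entangled pair.
238 pair(s) -> 2 * 238 = 476 classical bits

476


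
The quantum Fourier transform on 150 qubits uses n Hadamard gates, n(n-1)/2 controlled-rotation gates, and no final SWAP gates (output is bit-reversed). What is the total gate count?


Hadamard gates: 150
Controlled rotations: n*(n-1)/2 = 150*149/2 = 11175
SWAP gates: 0 (omitted)
Total = 150 + 11175
= 11325

11325


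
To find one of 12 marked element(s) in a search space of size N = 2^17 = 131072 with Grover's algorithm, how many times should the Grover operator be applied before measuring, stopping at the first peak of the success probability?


After j Grover iterations the success probability is P(j) = sin^2((2j+1)*theta), where sin(theta) = sqrt(k/N).
N = 2^17 = 131072, k = 12
sin(theta) = sqrt(k/N) = 0.009568319308
theta = arcsin(sqrt(k/N)) = 0.009568465315 rad
P(j) reaches its first maximum when (2j+1)*theta is as close as possible to pi/2, i.e. j = round(pi/(4*theta) - 1/2).
pi/(4*theta) - 1/2 = 81.5819
(For comparison, the common estimate pi/4 * sqrt(N/k) = 82.0832; the exact maximiser is used here.)
Optimal iterations = 82

82


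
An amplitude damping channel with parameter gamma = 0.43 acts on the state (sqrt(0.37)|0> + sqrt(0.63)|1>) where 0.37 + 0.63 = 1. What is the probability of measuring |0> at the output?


For amplitude damping with parameter gamma on state sqrt(a)|0> + sqrt(b)|1>:
alpha^2 = 0.37, beta^2 = 0.63
P(|0>) = alpha^2 + gamma * beta^2
= 0.37 + 0.43 * 0.63
= 0.37 + 0.2709
= 0.6409

0.6409


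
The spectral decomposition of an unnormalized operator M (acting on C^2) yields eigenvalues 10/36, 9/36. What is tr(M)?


tr(M) = sum of eigenvalues
= 10/36 + 9/36
= 19/36
= 0.5278

0.5278


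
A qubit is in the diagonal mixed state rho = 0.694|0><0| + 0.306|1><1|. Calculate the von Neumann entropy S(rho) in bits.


S = -p*log2(p) - (1-p)*log2(1-p)
p = 0.6940, 1-p = 0.3060
= -0.6940 * log2(0.6940) - 0.3060 * log2(0.3060)
= -(-0.3657) - (-0.5228)
= 0.8885

0.8885


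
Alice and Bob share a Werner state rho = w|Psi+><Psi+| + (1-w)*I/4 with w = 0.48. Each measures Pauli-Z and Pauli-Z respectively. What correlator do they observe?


|Psi+> = (|01> + |10>)/sqrt(2)
For the pure Bell state, <Z_A Z_B> = -1 (Bell-state Pauli correlator).
The maximally-mixed part I/4 has tr(I/4 * P tensor P) = 0 for any traceless Pauli P.
So <Z_A Z_B>_rho = w * (-1) + (1 - w) * 0
= 0.48 * (-1)
= -0.4800

-0.4800


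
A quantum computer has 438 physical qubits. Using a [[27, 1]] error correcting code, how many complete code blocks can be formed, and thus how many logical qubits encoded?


Each code block uses 27 physical qubits for 1 logical qubit(s).
Number of complete blocks = floor(438 / 27) = 16
Logical qubits = 16 * 1
= 16

16


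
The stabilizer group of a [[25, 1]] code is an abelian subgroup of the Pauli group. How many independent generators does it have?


For an [[n,k]] stabilizer code:
Number of stabilizer generators = n - k
= 25 - 1
= 24

24


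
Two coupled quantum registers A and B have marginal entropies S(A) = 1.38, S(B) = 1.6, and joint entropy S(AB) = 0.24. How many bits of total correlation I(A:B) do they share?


I(A:B) = S(A) + S(B) - S(AB)
= 1.38 + 1.6 - 0.24
= 2.7400

2.7400


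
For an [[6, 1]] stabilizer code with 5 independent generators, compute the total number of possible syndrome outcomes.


Each stabilizer generator gives a binary (+1 or -1) measurement outcome.
With 5 independent generators:
Total syndromes = 2^5
= 32

32


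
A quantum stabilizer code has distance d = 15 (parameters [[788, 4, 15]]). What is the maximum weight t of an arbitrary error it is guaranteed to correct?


Code parameters: [[788, 4, 15]], distance d = 15.
Number of correctable errors = floor((d-1)/2)
= floor((15 - 1)/2)
= floor(14/2)
= 7

7


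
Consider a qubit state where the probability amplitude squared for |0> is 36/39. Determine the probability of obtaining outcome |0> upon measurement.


|alpha|^2 = 36/39 = 0.9231
|beta|^2 = 1 - 36/39 = 3/39 = 0.0769
P(|0>) = |alpha|^2 = 0.9231

0.9231


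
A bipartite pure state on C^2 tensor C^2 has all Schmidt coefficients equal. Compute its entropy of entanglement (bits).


For a maximally entangled state in d x d:
S = log2(d) = log2(2)
= 1.0000

1.0000


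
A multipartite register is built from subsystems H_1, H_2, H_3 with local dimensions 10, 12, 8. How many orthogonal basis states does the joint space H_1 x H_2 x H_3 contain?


dim(H_1 x H_2 x H_3) = 10 * 12 * 8
= 120 * 8
= 960

960


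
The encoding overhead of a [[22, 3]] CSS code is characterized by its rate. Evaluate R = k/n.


Code rate R = k/n
= 3/22
= 0.1364

0.1364


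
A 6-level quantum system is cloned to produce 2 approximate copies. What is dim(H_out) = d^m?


Output space = H^(tensor 2) where dim(H) = 6
dim = 6^2
= 36

36


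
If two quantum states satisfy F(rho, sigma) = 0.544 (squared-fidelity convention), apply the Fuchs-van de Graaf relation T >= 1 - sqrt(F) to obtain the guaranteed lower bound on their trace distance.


Fuchs-van de Graaf (squared-fidelity convention): 1 - sqrt(F) <= T <= sqrt(1 - F).
Lower bound: T >= 1 - sqrt(F)
sqrt(F) = sqrt(0.544) = 0.7376
T >= 1 - 0.7376
T >= 0.2624

0.2624


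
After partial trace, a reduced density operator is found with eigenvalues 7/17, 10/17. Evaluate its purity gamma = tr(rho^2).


tr(rho^2) = sum of eigenvalues squared
= (7/17)^2 + (10/17)^2
= (49 + 100) / 289
= 149/289
= 0.5156

0.5156


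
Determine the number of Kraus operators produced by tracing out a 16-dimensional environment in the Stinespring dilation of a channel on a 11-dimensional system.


Tracing out the environment in an orthonormal basis {|i>_E} gives Kraus operators K_i = <i|_E U |0>_E.
Number of Kraus operators = dim(H_env) = d_env
= 16

16


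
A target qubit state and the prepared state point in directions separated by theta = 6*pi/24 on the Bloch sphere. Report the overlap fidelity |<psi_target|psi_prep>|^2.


For states separated by angle theta on Bloch sphere:
F = cos^2(theta/2)
theta = 6*pi/24 = 0.7854
theta/2 = 0.3927
cos(theta/2) = 0.9239
F = 0.8536

0.8536
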